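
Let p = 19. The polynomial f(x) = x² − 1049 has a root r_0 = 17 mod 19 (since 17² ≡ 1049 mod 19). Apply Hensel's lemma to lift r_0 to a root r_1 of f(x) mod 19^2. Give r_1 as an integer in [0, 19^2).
r_1 = 188 (mod 361)

Hensel's recurrence: r_{i+1} = r_i − f(r_i)·(f′(r_i))^{-1} mod 19^{i+2}, with f′(x) = 2x. Iterate:
  r_0 = 17 (mod 19)
  r_1 = 188 (mod 361)
Final: r_1 = 188, and one checks f(r_1) ≡ 0 mod 19^2.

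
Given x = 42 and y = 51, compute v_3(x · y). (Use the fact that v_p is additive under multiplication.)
v_3(2142) = 2

v_p(x) = 1 (factor: 42 = 3^1 · 14); v_p(y) = 1 (factor: 51 = 3^1 · 17). Additivity: v_p(xy) = v_p(x) + v_p(y) = 1 + 1 = 2. (Direct check: xy = 2142 = 3^2 · (238).)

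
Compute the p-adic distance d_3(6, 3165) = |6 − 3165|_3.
d_3(6, 3165) = 1/243

Step 1 — x − y = 6 − 3165 = -3159. Step 2 — v_3(-3159) = 5 (factor: -3159 = −(3^5 · 13); the sign does not affect v_p). Step 3 — |x − y|_3 = 3^{-5} = 1/243.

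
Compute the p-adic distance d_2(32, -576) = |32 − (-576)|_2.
d_2(32, -576) = 1/32

Step 1 — x − y = 32 − (-576) = 608. Step 2 — v_2(608) = 5 (factor: 608 = (2^5 · 19); the sign does not affect v_p). Step 3 — |x − y|_2 = 2^{-5} = 1/32.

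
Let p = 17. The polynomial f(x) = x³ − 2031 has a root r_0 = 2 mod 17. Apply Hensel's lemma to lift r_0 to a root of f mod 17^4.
r_3 = 34971 (mod 83521)

Hensel: r_{i+1} = r_i − f(r_i)/f′(r_i) mod 17^{i+2}, where f′(x) = 3x². Iterate:
  r_0 = 2 (mod 17)
  r_1 = 2 (mod 289)
  r_2 = 580 (mod 4913)
  r_3 = 34971 (mod 83521)
Final: r = 34971 with f(r) ≡ 0 mod 17^4.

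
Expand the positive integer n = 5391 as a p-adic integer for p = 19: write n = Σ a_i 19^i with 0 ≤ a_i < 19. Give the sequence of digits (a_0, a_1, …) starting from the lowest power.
(a_0, a_1, …) = (14, 17, 14)

Repeated division by 19 gives the digits low-to-high: 5391 = 14 + 17·19^1 + 14·19^2. Digit sequence: (14, 17, 14).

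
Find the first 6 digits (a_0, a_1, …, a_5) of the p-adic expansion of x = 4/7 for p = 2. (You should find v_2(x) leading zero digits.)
(a_0, …, a_5) = (0, 0, 1, 1, 1, 0)

v_2(4/7) = 2, so a_0 = ... = a_1 = 0. Factor out: x = 2^2 · u with u = 1/7 a unit in ℤ_2. Expand u iteratively via a_{v+i} = u_i mod 2, u_{i+1} = (u_i − a_{v+i})/2:
  u_0 = 1/7;  a_2 = 1;  u_1 = (u_0 − 1)/2 = -3/7
  u_1 = -3/7;  a_3 = 1;  u_2 = (u_1 − 1)/2 = -5/7
  u_2 = -5/7;  a_4 = 1;  u_3 = (u_2 − 1)/2 = -6/7
  u_3 = -6/7;  a_5 = 0;  u_4 = (u_3 − 0)/2 = -3/7
Digits: (0, 0, 1, 1, 1, 0).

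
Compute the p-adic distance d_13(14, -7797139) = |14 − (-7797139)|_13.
d_13(14, -7797139) = 1/371293

Step 1 — x − y = 14 − (-7797139) = 7797153. Step 2 — v_13(7797153) = 5 (factor: 7797153 = (13^5 · 21); the sign does not affect v_p). Step 3 — |x − y|_13 = 13^{-5} = 1/371293.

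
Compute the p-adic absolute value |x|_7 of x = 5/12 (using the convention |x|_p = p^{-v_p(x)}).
|5/12|_7 = 1

Step 1 — compute v_7(x) by factoring powers of 7 out of the numerator and denominator: v_7(5/12) = 0. Step 2 — apply |x|_p = p^{-v_p(x)} = 7^{0} = 1.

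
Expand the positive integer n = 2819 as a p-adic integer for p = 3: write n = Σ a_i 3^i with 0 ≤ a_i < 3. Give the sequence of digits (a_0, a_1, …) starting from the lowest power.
(a_0, a_1, …) = (2, 0, 1, 2, 1, 2, 0, 1)

Repeated division by 3 gives the digits low-to-high: 2819 = 2 + 1·3^2 + 2·3^3 + 1·3^4 + 2·3^5 + 1·3^7. Digit sequence: (2, 0, 1, 2, 1, 2, 0, 1).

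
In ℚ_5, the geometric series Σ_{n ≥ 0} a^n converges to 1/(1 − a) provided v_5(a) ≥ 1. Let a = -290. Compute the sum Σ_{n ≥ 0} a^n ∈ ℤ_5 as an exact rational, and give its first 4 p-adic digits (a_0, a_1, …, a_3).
Σ a^n = 1/(1 − a) = 1/291;  first 4 digits = (1, 2, 2, 3)

v_5(a) = 1 ≥ 1, so the series converges in ℤ_5 to 1/(1 − a) = 1/(1 − (-290)) = 1/291. Expand this rational in ℤ_5: compute digits iteratively via d_i = x_i mod 5, x_{i+1} = (x_i − d_i)/5. The first 4 digits are (1, 2, 2, 3).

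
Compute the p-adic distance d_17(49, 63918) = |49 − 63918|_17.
d_17(49, 63918) = 1/4913

Step 1 — x − y = 49 − 63918 = -63869. Step 2 — v_17(-63869) = 3 (factor: -63869 = −(17^3 · 13); the sign does not affect v_p). Step 3 — |x − y|_17 = 17^{-3} = 1/4913.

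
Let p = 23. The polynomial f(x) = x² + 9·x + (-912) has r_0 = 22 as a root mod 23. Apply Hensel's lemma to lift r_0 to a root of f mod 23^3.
r_2 = 4438 (mod 12167)

Hensel: r_{i+1} = r_i − f(r_i)·(f′(r_i))^{-1} mod 23^{i+2}, f′(x) = 2x + 9. Iterate:
  r_0 = 22 (mod 23)
  r_1 = 206 (mod 529)
  r_2 = 4438 (mod 12167)
Final: r = 4438 satisfies f(r) ≡ 0 mod 23^3.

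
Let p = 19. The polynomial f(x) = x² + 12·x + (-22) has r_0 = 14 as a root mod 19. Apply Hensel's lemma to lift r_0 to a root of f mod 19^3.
r_2 = 5619 (mod 6859)

Hensel: r_{i+1} = r_i − f(r_i)·(f′(r_i))^{-1} mod 19^{i+2}, f′(x) = 2x + 12. Iterate:
  r_0 = 14 (mod 19)
  r_1 = 204 (mod 361)
  r_2 = 5619 (mod 6859)
Final: r = 5619 satisfies f(r) ≡ 0 mod 19^3.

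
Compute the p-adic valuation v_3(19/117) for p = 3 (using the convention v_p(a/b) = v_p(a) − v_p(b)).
v_3(19/117) = -2

Factor powers of 3 from the numerator and denominator of the reduced fraction: 19 = 3^0 · 19 and 117 = 3^2 · 13. Apply v_p(a/b) = v_p(a) − v_p(b): v_3(19/117) = 0 − 2 = -2.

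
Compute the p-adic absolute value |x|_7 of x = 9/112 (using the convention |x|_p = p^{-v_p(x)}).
|9/112|_7 = 7

Step 1 — compute v_7(x) by factoring powers of 7 out of the numerator and denominator: v_7(9/112) = -1. Step 2 — apply |x|_p = p^{-v_p(x)} = 7^{1} = 7.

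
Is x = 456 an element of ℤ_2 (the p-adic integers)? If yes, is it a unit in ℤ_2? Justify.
x ∈ ℤ_2 but not a unit; v_2(x) = 3 > 0

ℤ_2 = {x ∈ ℚ_2 : v_2(x) ≥ 0} and ℤ_2^× = {x ∈ ℤ_2 : v_2(x) = 0}. Here v_2(456) = v_2(num) − v_2(den) = 3; compare against these criteria.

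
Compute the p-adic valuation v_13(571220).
v_13(571220) = 4

v_13(n) is the largest exponent k such that 13^k divides n. Factor out: 571220 = 13^4 · 20. (Sign doesn't affect v_p.) So v_13(571220) = 4.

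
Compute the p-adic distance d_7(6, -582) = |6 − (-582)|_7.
d_7(6, -582) = 1/49

Step 1 — x − y = 6 − (-582) = 588. Step 2 — v_7(588) = 2 (factor: 588 = (7^2 · 12); the sign does not affect v_p). Step 3 — |x − y|_7 = 7^{-2} = 1/49.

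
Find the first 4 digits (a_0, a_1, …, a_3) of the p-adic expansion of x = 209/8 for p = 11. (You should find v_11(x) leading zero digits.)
(a_0, …, a_3) = (0, 1, 7, 9)

v_11(209/8) = 1, so a_0 = ... = a_0 = 0. Factor out: x = 11^1 · u with u = 19/8 a unit in ℤ_11. Expand u iteratively via a_{v+i} = u_i mod 11, u_{i+1} = (u_i − a_{v+i})/11:
  u_0 = 19/8;  a_1 = 1;  u_1 = (u_0 − 1)/11 = 1/8
  u_1 = 1/8;  a_2 = 7;  u_2 = (u_1 − 7)/11 = -5/8
  u_2 = -5/8;  a_3 = 9;  u_3 = (u_2 − 9)/11 = -7/8
Digits: (0, 1, 7, 9).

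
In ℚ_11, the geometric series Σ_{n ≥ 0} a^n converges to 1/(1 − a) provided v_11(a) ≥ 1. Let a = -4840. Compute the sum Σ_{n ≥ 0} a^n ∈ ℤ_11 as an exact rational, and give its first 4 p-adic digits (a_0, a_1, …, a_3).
Σ a^n = 1/(1 − a) = 1/4841;  first 4 digits = (1, 0, 4, 7)

v_11(a) = 2 ≥ 1, so the series converges in ℤ_11 to 1/(1 − a) = 1/(1 − (-4840)) = 1/4841. Expand this rational in ℤ_11: compute digits iteratively via d_i = x_i mod 11, x_{i+1} = (x_i − d_i)/11. The first 4 digits are (1, 0, 4, 7).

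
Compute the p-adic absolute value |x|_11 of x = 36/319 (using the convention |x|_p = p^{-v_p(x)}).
|36/319|_11 = 11

Step 1 — compute v_11(x) by factoring powers of 11 out of the numerator and denominator: v_11(36/319) = -1. Step 2 — apply |x|_p = p^{-v_p(x)} = 11^{1} = 11.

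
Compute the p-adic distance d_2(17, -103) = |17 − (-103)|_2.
d_2(17, -103) = 1/8

Step 1 — x − y = 17 − (-103) = 120. Step 2 — v_2(120) = 3 (factor: 120 = (2^3 · 15); the sign does not affect v_p). Step 3 — |x − y|_2 = 2^{-3} = 1/8.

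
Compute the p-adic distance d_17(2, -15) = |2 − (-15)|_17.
d_17(2, -15) = 1/17

Step 1 — x − y = 2 − (-15) = 17. Step 2 — v_17(17) = 1 (factor: 17 = (17^1 · 1); the sign does not affect v_p). Step 3 — |x − y|_17 = 17^{-1} = 1/17.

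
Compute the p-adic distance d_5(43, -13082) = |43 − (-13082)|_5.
d_5(43, -13082) = 1/625

Step 1 — x − y = 43 − (-13082) = 13125. Step 2 — v_5(13125) = 4 (factor: 13125 = (5^4 · 21); the sign does not affect v_p). Step 3 — |x − y|_5 = 5^{-4} = 1/625.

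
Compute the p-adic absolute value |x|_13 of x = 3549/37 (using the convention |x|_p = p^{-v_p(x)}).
|3549/37|_13 = 1/169

Step 1 — compute v_13(x) by factoring powers of 13 out of the numerator and denominator: v_13(3549/37) = 2. Step 2 — apply |x|_p = p^{-v_p(x)} = 13^{-2} = 1/169.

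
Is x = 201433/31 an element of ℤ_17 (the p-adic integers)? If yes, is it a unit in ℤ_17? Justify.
x ∈ ℤ_17 but not a unit; v_17(x) = 3 > 0

ℤ_17 = {x ∈ ℚ_17 : v_17(x) ≥ 0} and ℤ_17^× = {x ∈ ℤ_17 : v_17(x) = 0}. Here v_17(201433/31) = v_17(num) − v_17(den) = 3; compare against these criteria.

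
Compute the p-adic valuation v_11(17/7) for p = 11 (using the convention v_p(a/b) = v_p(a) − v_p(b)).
v_11(17/7) = 0

Factor powers of 11 from the numerator and denominator of the reduced fraction: 17 = 11^0 · 17 and 7 = 11^0 · 7. Apply v_p(a/b) = v_p(a) − v_p(b): v_11(17/7) = 0 − 0 = 0.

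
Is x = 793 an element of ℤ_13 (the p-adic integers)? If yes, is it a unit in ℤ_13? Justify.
x ∈ ℤ_13 but not a unit; v_13(x) = 1 > 0

ℤ_13 = {x ∈ ℚ_13 : v_13(x) ≥ 0} and ℤ_13^× = {x ∈ ℤ_13 : v_13(x) = 0}. Here v_13(793) = v_13(num) − v_13(den) = 1; compare against these criteria.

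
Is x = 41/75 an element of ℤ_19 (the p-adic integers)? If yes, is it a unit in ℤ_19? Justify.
x ∈ ℤ_19^× (unit); v_19(x) = 0

ℤ_19 = {x ∈ ℚ_19 : v_19(x) ≥ 0} and ℤ_19^× = {x ∈ ℤ_19 : v_19(x) = 0}. Here v_19(41/75) = v_19(num) − v_19(den) = 0; compare against these criteria.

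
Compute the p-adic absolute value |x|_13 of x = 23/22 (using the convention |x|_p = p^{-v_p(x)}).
|23/22|_13 = 1

Step 1 — compute v_13(x) by factoring powers of 13 out of the numerator and denominator: v_13(23/22) = 0. Step 2 — apply |x|_p = p^{-v_p(x)} = 13^{0} = 1.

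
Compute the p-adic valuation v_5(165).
v_5(165) = 1

v_5(n) is the largest exponent k such that 5^k divides n. Factor out: 165 = 5^1 · 33. (Sign doesn't affect v_p.) So v_5(165) = 1.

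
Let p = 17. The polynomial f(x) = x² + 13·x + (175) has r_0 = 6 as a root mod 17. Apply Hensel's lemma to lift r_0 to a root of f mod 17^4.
r_3 = 30062 (mod 83521)

Hensel: r_{i+1} = r_i − f(r_i)·(f′(r_i))^{-1} mod 17^{i+2}, f′(x) = 2x + 13. Iterate:
  r_0 = 6 (mod 17)
  r_1 = 6 (mod 289)
  r_2 = 584 (mod 4913)
  r_3 = 30062 (mod 83521)
Final: r = 30062 satisfies f(r) ≡ 0 mod 17^4.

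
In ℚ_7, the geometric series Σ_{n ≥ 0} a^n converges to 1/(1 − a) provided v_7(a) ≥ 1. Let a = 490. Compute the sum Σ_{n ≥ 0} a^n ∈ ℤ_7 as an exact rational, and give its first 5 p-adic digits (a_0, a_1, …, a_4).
Σ a^n = 1/(1 − a) = -1/489;  first 5 digits = (1, 0, 3, 1, 2)

v_7(a) = 2 ≥ 1, so the series converges in ℤ_7 to 1/(1 − a) = 1/(1 − 490) = -1/489. Expand this rational in ℤ_7: compute digits iteratively via d_i = x_i mod 7, x_{i+1} = (x_i − d_i)/7. The first 5 digits are (1, 0, 3, 1, 2).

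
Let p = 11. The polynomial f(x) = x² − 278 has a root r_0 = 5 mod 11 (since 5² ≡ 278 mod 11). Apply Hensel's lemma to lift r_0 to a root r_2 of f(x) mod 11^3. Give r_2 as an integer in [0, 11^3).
r_2 = 1083 (mod 1331)

Hensel's recurrence: r_{i+1} = r_i − f(r_i)·(f′(r_i))^{-1} mod 11^{i+2}, with f′(x) = 2x. Iterate:
  r_0 = 5 (mod 11)
  r_1 = 115 (mod 121)
  r_2 = 1083 (mod 1331)
Final: r_2 = 1083, and one checks f(r_2) ≡ 0 mod 11^3.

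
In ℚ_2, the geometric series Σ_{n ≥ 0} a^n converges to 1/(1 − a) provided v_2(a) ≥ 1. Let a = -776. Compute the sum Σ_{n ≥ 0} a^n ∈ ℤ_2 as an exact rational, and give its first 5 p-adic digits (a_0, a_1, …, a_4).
Σ a^n = 1/(1 − a) = 1/777;  first 5 digits = (1, 0, 0, 1, 1)

v_2(a) = 3 ≥ 1, so the series converges in ℤ_2 to 1/(1 − a) = 1/(1 − (-776)) = 1/777. Expand this rational in ℤ_2: compute digits iteratively via d_i = x_i mod 2, x_{i+1} = (x_i − d_i)/2. The first 5 digits are (1, 0, 0, 1, 1).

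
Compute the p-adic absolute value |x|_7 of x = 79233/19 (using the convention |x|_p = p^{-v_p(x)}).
|79233/19|_7 = 1/2401

Step 1 — compute v_7(x) by factoring powers of 7 out of the numerator and denominator: v_7(79233/19) = 4. Step 2 — apply |x|_p = p^{-v_p(x)} = 7^{-4} = 1/2401.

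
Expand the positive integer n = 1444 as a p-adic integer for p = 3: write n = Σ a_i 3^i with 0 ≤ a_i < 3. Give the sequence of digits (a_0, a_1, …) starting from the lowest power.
(a_0, a_1, …) = (1, 1, 1, 2, 2, 2, 1)

Repeated division by 3 gives the digits low-to-high: 1444 = 1 + 1·3^1 + 1·3^2 + 2·3^3 + 2·3^4 + 2·3^5 + 1·3^6. Digit sequence: (1, 1, 1, 2, 2, 2, 1).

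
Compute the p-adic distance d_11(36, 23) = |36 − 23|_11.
d_11(36, 23) = 1

Step 1 — x − y = 36 − 23 = 13. Step 2 — v_11(13) = 0 (factor: 13 = (11^0 · 13); the sign does not affect v_p). Step 3 — |x − y|_11 = 11^{0} = 1.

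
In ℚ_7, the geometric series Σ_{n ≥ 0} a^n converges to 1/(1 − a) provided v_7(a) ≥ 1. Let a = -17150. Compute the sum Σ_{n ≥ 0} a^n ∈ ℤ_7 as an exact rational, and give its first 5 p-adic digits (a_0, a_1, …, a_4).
Σ a^n = 1/(1 − a) = 1/17151;  first 5 digits = (1, 0, 0, 6, 6)

v_7(a) = 3 ≥ 1, so the series converges in ℤ_7 to 1/(1 − a) = 1/(1 − (-17150)) = 1/17151. Expand this rational in ℤ_7: compute digits iteratively via d_i = x_i mod 7, x_{i+1} = (x_i − d_i)/7. The first 5 digits are (1, 0, 0, 6, 6).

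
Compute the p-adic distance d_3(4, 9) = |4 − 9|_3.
d_3(4, 9) = 1

Step 1 — x − y = 4 − 9 = -5. Step 2 — v_3(-5) = 0 (factor: -5 = −(3^0 · 5); the sign does not affect v_p). Step 3 — |x − y|_3 = 3^{0} = 1.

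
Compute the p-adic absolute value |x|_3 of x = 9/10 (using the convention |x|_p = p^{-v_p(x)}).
|9/10|_3 = 1/9

Step 1 — compute v_3(x) by factoring powers of 3 out of the numerator and denominator: v_3(9/10) = 2. Step 2 — apply |x|_p = p^{-v_p(x)} = 3^{-2} = 1/9.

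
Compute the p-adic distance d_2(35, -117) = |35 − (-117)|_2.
d_2(35, -117) = 1/8

Step 1 — x − y = 35 − (-117) = 152. Step 2 — v_2(152) = 3 (factor: 152 = (2^3 · 19); the sign does not affect v_p). Step 3 — |x − y|_2 = 2^{-3} = 1/8.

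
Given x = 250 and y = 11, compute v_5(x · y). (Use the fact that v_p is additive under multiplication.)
v_5(2750) = 3

v_p(x) = 3 (factor: 250 = 5^3 · 2); v_p(y) = 0 (factor: 11 = 5^0 · 11). Additivity: v_p(xy) = v_p(x) + v_p(y) = 3 + 0 = 3. (Direct check: xy = 2750 = 5^3 · (22).)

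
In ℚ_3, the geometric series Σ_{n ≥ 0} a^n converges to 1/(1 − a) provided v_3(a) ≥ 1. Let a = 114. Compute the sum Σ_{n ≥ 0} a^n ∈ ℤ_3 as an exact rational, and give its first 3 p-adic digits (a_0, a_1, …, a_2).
Σ a^n = 1/(1 − a) = -1/113;  first 3 digits = (1, 2, 1)

v_3(a) = 1 ≥ 1, so the series converges in ℤ_3 to 1/(1 − a) = 1/(1 − 114) = -1/113. Expand this rational in ℤ_3: compute digits iteratively via d_i = x_i mod 3, x_{i+1} = (x_i − d_i)/3. The first 3 digits are (1, 2, 1).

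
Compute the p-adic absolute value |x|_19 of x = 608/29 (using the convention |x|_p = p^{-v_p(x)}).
|608/29|_19 = 1/19

Step 1 — compute v_19(x) by factoring powers of 19 out of the numerator and denominator: v_19(608/29) = 1. Step 2 — apply |x|_p = p^{-v_p(x)} = 19^{-1} = 1/19.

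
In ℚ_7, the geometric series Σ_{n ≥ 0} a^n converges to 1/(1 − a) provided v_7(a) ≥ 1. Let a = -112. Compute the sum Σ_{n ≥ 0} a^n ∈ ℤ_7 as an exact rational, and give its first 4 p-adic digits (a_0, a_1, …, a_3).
Σ a^n = 1/(1 − a) = 1/113;  first 4 digits = (1, 5, 1, 0)

v_7(a) = 1 ≥ 1, so the series converges in ℤ_7 to 1/(1 − a) = 1/(1 − (-112)) = 1/113. Expand this rational in ℤ_7: compute digits iteratively via d_i = x_i mod 7, x_{i+1} = (x_i − d_i)/7. The first 4 digits are (1, 5, 1, 0).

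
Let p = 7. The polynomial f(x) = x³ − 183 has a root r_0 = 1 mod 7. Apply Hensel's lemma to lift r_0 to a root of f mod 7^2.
r_1 = 29 (mod 49)

Hensel: r_{i+1} = r_i − f(r_i)/f′(r_i) mod 7^{i+2}, where f′(x) = 3x². Iterate:
  r_0 = 1 (mod 7)
  r_1 = 29 (mod 49)
Final: r = 29 with f(r) ≡ 0 mod 7^2.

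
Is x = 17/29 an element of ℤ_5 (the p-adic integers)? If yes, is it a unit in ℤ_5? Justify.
x ∈ ℤ_5^× (unit); v_5(x) = 0

ℤ_5 = {x ∈ ℚ_5 : v_5(x) ≥ 0} and ℤ_5^× = {x ∈ ℤ_5 : v_5(x) = 0}. Here v_5(17/29) = v_5(num) − v_5(den) = 0; compare against these criteria.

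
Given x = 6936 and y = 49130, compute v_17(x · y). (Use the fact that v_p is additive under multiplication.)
v_17(340765680) = 5

v_p(x) = 2 (factor: 6936 = 17^2 · 24); v_p(y) = 3 (factor: 49130 = 17^3 · 10). Additivity: v_p(xy) = v_p(x) + v_p(y) = 2 + 3 = 5. (Direct check: xy = 340765680 = 17^5 · (240).)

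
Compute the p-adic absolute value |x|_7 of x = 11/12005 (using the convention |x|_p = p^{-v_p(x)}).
|11/12005|_7 = 2401

Step 1 — compute v_7(x) by factoring powers of 7 out of the numerator and denominator: v_7(11/12005) = -4. Step 2 — apply |x|_p = p^{-v_p(x)} = 7^{4} = 2401.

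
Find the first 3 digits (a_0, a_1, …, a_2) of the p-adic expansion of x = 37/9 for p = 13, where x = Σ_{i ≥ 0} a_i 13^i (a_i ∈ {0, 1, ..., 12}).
(a_0, …, a_2) = (7, 7, 11)

v_13(37/9) = 0 (numerator and denominator both coprime to 13), so x ∈ ℤ_13^×. Compute digits iteratively via a_i = x_i mod 13, x_{i+1} = (x_i − a_i)/13, with x_0 = x:
  x_0 = 37/9;  a_0 = 7;  x_1 = (x_0 − 7)/13 = -2/9
  x_1 = -2/9;  a_1 = 7;  x_2 = (x_1 − 7)/13 = -5/9
  x_2 = -5/9;  a_2 = 11;  x_3 = (x_2 − 11)/13 = -8/9
Digits: (7, 7, 11).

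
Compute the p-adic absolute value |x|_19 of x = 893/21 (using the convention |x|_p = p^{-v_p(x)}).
|893/21|_19 = 1/19

Step 1 — compute v_19(x) by factoring powers of 19 out of the numerator and denominator: v_19(893/21) = 1. Step 2 — apply |x|_p = p^{-v_p(x)} = 19^{-1} = 1/19.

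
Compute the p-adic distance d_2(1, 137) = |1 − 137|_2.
d_2(1, 137) = 1/8

Step 1 — x − y = 1 − 137 = -136. Step 2 — v_2(-136) = 3 (factor: -136 = −(2^3 · 17); the sign does not affect v_p). Step 3 — |x − y|_2 = 2^{-3} = 1/8.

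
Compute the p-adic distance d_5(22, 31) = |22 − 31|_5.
d_5(22, 31) = 1

Step 1 — x − y = 22 − 31 = -9. Step 2 — v_5(-9) = 0 (factor: -9 = −(5^0 · 9); the sign does not affect v_p). Step 3 — |x − y|_5 = 5^{0} = 1.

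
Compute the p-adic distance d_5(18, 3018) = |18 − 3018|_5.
d_5(18, 3018) = 1/125

Step 1 — x − y = 18 − 3018 = -3000. Step 2 — v_5(-3000) = 3 (factor: -3000 = −(5^3 · 24); the sign does not affect v_p). Step 3 — |x − y|_5 = 5^{-3} = 1/125.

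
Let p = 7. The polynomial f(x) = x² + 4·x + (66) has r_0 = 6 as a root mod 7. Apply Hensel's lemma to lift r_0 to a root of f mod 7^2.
r_1 = 41 (mod 49)

Hensel: r_{i+1} = r_i − f(r_i)·(f′(r_i))^{-1} mod 7^{i+2}, f′(x) = 2x + 4. Iterate:
  r_0 = 6 (mod 7)
  r_1 = 41 (mod 49)
Final: r = 41 satisfies f(r) ≡ 0 mod 7^2.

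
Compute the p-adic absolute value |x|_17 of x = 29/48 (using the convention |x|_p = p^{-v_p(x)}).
|29/48|_17 = 1

Step 1 — compute v_17(x) by factoring powers of 17 out of the numerator and denominator: v_17(29/48) = 0. Step 2 — apply |x|_p = p^{-v_p(x)} = 17^{0} = 1.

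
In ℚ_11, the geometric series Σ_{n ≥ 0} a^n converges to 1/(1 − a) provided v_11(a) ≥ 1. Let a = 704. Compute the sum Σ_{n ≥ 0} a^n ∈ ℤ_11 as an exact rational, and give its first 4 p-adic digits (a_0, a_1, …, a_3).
Σ a^n = 1/(1 − a) = -1/703;  first 4 digits = (1, 9, 9, 1)

v_11(a) = 1 ≥ 1, so the series converges in ℤ_11 to 1/(1 − a) = 1/(1 − 704) = -1/703. Expand this rational in ℤ_11: compute digits iteratively via d_i = x_i mod 11, x_{i+1} = (x_i − d_i)/11. The first 4 digits are (1, 9, 9, 1).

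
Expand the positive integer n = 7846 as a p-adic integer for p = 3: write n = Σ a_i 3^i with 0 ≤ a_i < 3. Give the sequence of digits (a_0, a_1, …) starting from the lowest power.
(a_0, a_1, …) = (1, 2, 1, 2, 0, 2, 1, 0, 1)

Repeated division by 3 gives the digits low-to-high: 7846 = 1 + 2·3^1 + 1·3^2 + 2·3^3 + 2·3^5 + 1·3^6 + 1·3^8. Digit sequence: (1, 2, 1, 2, 0, 2, 1, 0, 1).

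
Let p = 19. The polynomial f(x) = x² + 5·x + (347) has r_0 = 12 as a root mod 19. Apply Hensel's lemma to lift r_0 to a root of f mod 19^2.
r_1 = 354 (mod 361)

Hensel: r_{i+1} = r_i − f(r_i)·(f′(r_i))^{-1} mod 19^{i+2}, f′(x) = 2x + 5. Iterate:
  r_0 = 12 (mod 19)
  r_1 = 354 (mod 361)
Final: r = 354 satisfies f(r) ≡ 0 mod 19^2.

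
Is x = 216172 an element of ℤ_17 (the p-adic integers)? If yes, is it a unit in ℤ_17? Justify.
x ∈ ℤ_17 but not a unit; v_17(x) = 3 > 0

ℤ_17 = {x ∈ ℚ_17 : v_17(x) ≥ 0} and ℤ_17^× = {x ∈ ℤ_17 : v_17(x) = 0}. Here v_17(216172) = v_17(num) − v_17(den) = 3; compare against these criteria.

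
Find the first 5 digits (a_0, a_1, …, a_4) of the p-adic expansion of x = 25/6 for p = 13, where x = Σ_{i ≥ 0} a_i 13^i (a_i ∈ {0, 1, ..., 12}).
(a_0, …, a_4) = (2, 11, 10, 10, 10)

v_13(25/6) = 0 (numerator and denominator both coprime to 13), so x ∈ ℤ_13^×. Compute digits iteratively via a_i = x_i mod 13, x_{i+1} = (x_i − a_i)/13, with x_0 = x:
  x_0 = 25/6;  a_0 = 2;  x_1 = (x_0 − 2)/13 = 1/6
  x_1 = 1/6;  a_1 = 11;  x_2 = (x_1 − 11)/13 = -5/6
  x_2 = -5/6;  a_2 = 10;  x_3 = (x_2 − 10)/13 = -5/6
  x_3 = -5/6;  a_3 = 10;  x_4 = (x_3 − 10)/13 = -5/6
  x_4 = -5/6;  a_4 = 10;  x_5 = (x_4 − 10)/13 = -5/6
Digits: (2, 11, 10, 10, 10).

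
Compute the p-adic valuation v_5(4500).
v_5(4500) = 3

v_5(n) is the largest exponent k such that 5^k divides n. Factor out: 4500 = 5^3 · 36. (Sign doesn't affect v_p.) So v_5(4500) = 3.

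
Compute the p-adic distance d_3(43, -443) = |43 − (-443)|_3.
d_3(43, -443) = 1/243

Step 1 — x − y = 43 − (-443) = 486. Step 2 — v_3(486) = 5 (factor: 486 = (3^5 · 2); the sign does not affect v_p). Step 3 — |x − y|_3 = 3^{-5} = 1/243.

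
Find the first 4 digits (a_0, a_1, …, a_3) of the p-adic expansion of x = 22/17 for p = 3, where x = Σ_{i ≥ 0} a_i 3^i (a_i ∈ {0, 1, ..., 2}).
(a_0, …, a_3) = (2, 1, 1, 2)

v_3(22/17) = 0 (numerator and denominator both coprime to 3), so x ∈ ℤ_3^×. Compute digits iteratively via a_i = x_i mod 3, x_{i+1} = (x_i − a_i)/3, with x_0 = x:
  x_0 = 22/17;  a_0 = 2;  x_1 = (x_0 − 2)/3 = -4/17
  x_1 = -4/17;  a_1 = 1;  x_2 = (x_1 − 1)/3 = -7/17
  x_2 = -7/17;  a_2 = 1;  x_3 = (x_2 − 1)/3 = -8/17
  x_3 = -8/17;  a_3 = 2;  x_4 = (x_3 − 2)/3 = -14/17
Digits: (2, 1, 1, 2).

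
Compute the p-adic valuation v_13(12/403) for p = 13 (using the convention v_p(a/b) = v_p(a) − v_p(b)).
v_13(12/403) = -1

Factor powers of 13 from the numerator and denominator of the reduced fraction: 12 = 13^0 · 12 and 403 = 13^1 · 31. Apply v_p(a/b) = v_p(a) − v_p(b): v_13(12/403) = 0 − 1 = -1.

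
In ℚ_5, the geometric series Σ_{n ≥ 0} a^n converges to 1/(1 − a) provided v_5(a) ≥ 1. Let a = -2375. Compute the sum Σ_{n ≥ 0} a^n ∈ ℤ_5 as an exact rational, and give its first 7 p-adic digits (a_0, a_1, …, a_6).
Σ a^n = 1/(1 − a) = 1/2376;  first 7 digits = (1, 0, 0, 1, 1, 4, 0)

v_5(a) = 3 ≥ 1, so the series converges in ℤ_5 to 1/(1 − a) = 1/(1 − (-2375)) = 1/2376. Expand this rational in ℤ_5: compute digits iteratively via d_i = x_i mod 5, x_{i+1} = (x_i − d_i)/5. The first 7 digits are (1, 0, 0, 1, 1, 4, 0).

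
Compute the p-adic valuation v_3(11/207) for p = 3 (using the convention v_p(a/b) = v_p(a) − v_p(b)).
v_3(11/207) = -2

Factor powers of 3 from the numerator and denominator of the reduced fraction: 11 = 3^0 · 11 and 207 = 3^2 · 23. Apply v_p(a/b) = v_p(a) − v_p(b): v_3(11/207) = 0 − 2 = -2.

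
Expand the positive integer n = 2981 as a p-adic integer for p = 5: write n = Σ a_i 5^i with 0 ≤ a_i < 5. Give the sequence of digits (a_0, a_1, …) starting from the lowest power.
(a_0, a_1, …) = (1, 1, 4, 3, 4)

Repeated division by 5 gives the digits low-to-high: 2981 = 1 + 1·5^1 + 4·5^2 + 3·5^3 + 4·5^4. Digit sequence: (1, 1, 4, 3, 4).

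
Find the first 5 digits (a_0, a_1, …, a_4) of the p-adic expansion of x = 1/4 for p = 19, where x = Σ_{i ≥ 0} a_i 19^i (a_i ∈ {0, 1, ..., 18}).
(a_0, …, a_4) = (5, 14, 4, 14, 4)

v_19(1/4) = 0 (numerator and denominator both coprime to 19), so x ∈ ℤ_19^×. Compute digits iteratively via a_i = x_i mod 19, x_{i+1} = (x_i − a_i)/19, with x_0 = x:
  x_0 = 1/4;  a_0 = 5;  x_1 = (x_0 − 5)/19 = -1/4
  x_1 = -1/4;  a_1 = 14;  x_2 = (x_1 − 14)/19 = -3/4
  x_2 = -3/4;  a_2 = 4;  x_3 = (x_2 − 4)/19 = -1/4
  x_3 = -1/4;  a_3 = 14;  x_4 = (x_3 − 14)/19 = -3/4
  x_4 = -3/4;  a_4 = 4;  x_5 = (x_4 − 4)/19 = -1/4
Digits: (5, 14, 4, 14, 4).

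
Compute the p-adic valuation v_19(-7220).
v_19(-7220) = 2

v_19(n) is the largest exponent k such that 19^k divides n. Factor out: -7220 = -19^2 · 20. (Sign doesn't affect v_p.) So v_19(-7220) = 2.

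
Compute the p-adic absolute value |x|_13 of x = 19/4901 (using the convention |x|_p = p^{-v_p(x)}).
|19/4901|_13 = 169

Step 1 — compute v_13(x) by factoring powers of 13 out of the numerator and denominator: v_13(19/4901) = -2. Step 2 — apply |x|_p = p^{-v_p(x)} = 13^{2} = 169.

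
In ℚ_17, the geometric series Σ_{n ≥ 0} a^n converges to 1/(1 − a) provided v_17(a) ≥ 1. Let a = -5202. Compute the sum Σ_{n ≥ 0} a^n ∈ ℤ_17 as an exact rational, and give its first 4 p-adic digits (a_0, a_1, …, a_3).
Σ a^n = 1/(1 − a) = 1/5203;  first 4 digits = (1, 0, 16, 15)

v_17(a) = 2 ≥ 1, so the series converges in ℤ_17 to 1/(1 − a) = 1/(1 − (-5202)) = 1/5203. Expand this rational in ℤ_17: compute digits iteratively via d_i = x_i mod 17, x_{i+1} = (x_i − d_i)/17. The first 4 digits are (1, 0, 16, 15).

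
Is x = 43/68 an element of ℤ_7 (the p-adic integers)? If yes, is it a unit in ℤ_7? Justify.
x ∈ ℤ_7^× (unit); v_7(x) = 0

ℤ_7 = {x ∈ ℚ_7 : v_7(x) ≥ 0} and ℤ_7^× = {x ∈ ℤ_7 : v_7(x) = 0}. Here v_7(43/68) = v_7(num) − v_7(den) = 0; compare against these criteria.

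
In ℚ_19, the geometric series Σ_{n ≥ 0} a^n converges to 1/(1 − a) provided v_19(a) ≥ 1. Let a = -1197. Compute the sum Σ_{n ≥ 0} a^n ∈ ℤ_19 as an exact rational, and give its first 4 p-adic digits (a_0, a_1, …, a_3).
Σ a^n = 1/(1 − a) = 1/1198;  first 4 digits = (1, 13, 13, 11)

v_19(a) = 1 ≥ 1, so the series converges in ℤ_19 to 1/(1 − a) = 1/(1 − (-1197)) = 1/1198. Expand this rational in ℤ_19: compute digits iteratively via d_i = x_i mod 19, x_{i+1} = (x_i − d_i)/19. The first 4 digits are (1, 13, 13, 11).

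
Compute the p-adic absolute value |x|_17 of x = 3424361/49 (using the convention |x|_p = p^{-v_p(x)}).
|3424361/49|_17 = 1/83521

Step 1 — compute v_17(x) by factoring powers of 17 out of the numerator and denominator: v_17(3424361/49) = 4. Step 2 — apply |x|_p = p^{-v_p(x)} = 17^{-4} = 1/83521.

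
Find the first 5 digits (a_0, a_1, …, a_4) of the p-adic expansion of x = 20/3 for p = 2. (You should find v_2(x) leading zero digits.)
(a_0, …, a_4) = (0, 0, 1, 1, 1)

v_2(20/3) = 2, so a_0 = ... = a_1 = 0. Factor out: x = 2^2 · u with u = 5/3 a unit in ℤ_2. Expand u iteratively via a_{v+i} = u_i mod 2, u_{i+1} = (u_i − a_{v+i})/2:
  u_0 = 5/3;  a_2 = 1;  u_1 = (u_0 − 1)/2 = 1/3
  u_1 = 1/3;  a_3 = 1;  u_2 = (u_1 − 1)/2 = -1/3
  u_2 = -1/3;  a_4 = 1;  u_3 = (u_2 − 1)/2 = -2/3
Digits: (0, 0, 1, 1, 1).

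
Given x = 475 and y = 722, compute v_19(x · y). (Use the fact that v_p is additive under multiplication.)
v_19(342950) = 3

v_p(x) = 1 (factor: 475 = 19^1 · 25); v_p(y) = 2 (factor: 722 = 19^2 · 2). Additivity: v_p(xy) = v_p(x) + v_p(y) = 1 + 2 = 3. (Direct check: xy = 342950 = 19^3 · (50).)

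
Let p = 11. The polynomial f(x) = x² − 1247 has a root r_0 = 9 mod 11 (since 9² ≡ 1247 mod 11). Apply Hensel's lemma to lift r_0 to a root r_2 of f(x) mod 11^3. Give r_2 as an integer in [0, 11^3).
r_2 = 141 (mod 1331)

Hensel's recurrence: r_{i+1} = r_i − f(r_i)·(f′(r_i))^{-1} mod 11^{i+2}, with f′(x) = 2x. Iterate:
  r_0 = 9 (mod 11)
  r_1 = 20 (mod 121)
  r_2 = 141 (mod 1331)
Final: r_2 = 141, and one checks f(r_2) ≡ 0 mod 11^3.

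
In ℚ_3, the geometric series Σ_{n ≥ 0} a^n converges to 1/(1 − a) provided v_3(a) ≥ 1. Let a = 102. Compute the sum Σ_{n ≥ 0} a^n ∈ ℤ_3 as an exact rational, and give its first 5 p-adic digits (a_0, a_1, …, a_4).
Σ a^n = 1/(1 − a) = -1/101;  first 5 digits = (1, 1, 0, 0, 2)

v_3(a) = 1 ≥ 1, so the series converges in ℤ_3 to 1/(1 − a) = 1/(1 − 102) = -1/101. Expand this rational in ℤ_3: compute digits iteratively via d_i = x_i mod 3, x_{i+1} = (x_i − d_i)/3. The first 5 digits are (1, 1, 0, 0, 2).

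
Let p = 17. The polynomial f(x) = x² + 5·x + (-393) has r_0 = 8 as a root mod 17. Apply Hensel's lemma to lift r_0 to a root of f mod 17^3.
r_2 = 3765 (mod 4913)

Hensel: r_{i+1} = r_i − f(r_i)·(f′(r_i))^{-1} mod 17^{i+2}, f′(x) = 2x + 5. Iterate:
  r_0 = 8 (mod 17)
  r_1 = 8 (mod 289)
  r_2 = 3765 (mod 4913)
Final: r = 3765 satisfies f(r) ≡ 0 mod 17^3.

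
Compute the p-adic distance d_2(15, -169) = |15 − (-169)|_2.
d_2(15, -169) = 1/8

Step 1 — x − y = 15 − (-169) = 184. Step 2 — v_2(184) = 3 (factor: 184 = (2^3 · 23); the sign does not affect v_p). Step 3 — |x − y|_2 = 2^{-3} = 1/8.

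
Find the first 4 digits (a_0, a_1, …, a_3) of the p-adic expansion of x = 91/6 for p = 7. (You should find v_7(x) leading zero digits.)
(a_0, …, a_3) = (0, 1, 6, 5)

v_7(91/6) = 1, so a_0 = ... = a_0 = 0. Factor out: x = 7^1 · u with u = 13/6 a unit in ℤ_7. Expand u iteratively via a_{v+i} = u_i mod 7, u_{i+1} = (u_i − a_{v+i})/7:
  u_0 = 13/6;  a_1 = 1;  u_1 = (u_0 − 1)/7 = 1/6
  u_1 = 1/6;  a_2 = 6;  u_2 = (u_1 − 6)/7 = -5/6
  u_2 = -5/6;  a_3 = 5;  u_3 = (u_2 − 5)/7 = -5/6
Digits: (0, 1, 6, 5).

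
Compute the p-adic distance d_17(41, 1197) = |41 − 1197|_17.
d_17(41, 1197) = 1/289

Step 1 — x − y = 41 − 1197 = -1156. Step 2 — v_17(-1156) = 2 (factor: -1156 = −(17^2 · 4); the sign does not affect v_p). Step 3 — |x − y|_17 = 17^{-2} = 1/289.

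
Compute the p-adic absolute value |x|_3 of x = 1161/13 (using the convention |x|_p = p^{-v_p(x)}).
|1161/13|_3 = 1/27

Step 1 — compute v_3(x) by factoring powers of 3 out of the numerator and denominator: v_3(1161/13) = 3. Step 2 — apply |x|_p = p^{-v_p(x)} = 3^{-3} = 1/27.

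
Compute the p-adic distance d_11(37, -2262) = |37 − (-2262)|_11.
d_11(37, -2262) = 1/121

Step 1 — x − y = 37 − (-2262) = 2299. Step 2 — v_11(2299) = 2 (factor: 2299 = (11^2 · 19); the sign does not affect v_p). Step 3 — |x − y|_11 = 11^{-2} = 1/121.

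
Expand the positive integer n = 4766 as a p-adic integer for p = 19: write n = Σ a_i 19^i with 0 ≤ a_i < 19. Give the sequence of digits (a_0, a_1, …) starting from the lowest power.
(a_0, a_1, …) = (16, 3, 13)

Repeated division by 19 gives the digits low-to-high: 4766 = 16 + 3·19^1 + 13·19^2. Digit sequence: (16, 3, 13).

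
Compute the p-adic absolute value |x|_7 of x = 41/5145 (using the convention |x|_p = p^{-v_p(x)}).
|41/5145|_7 = 343

Step 1 — compute v_7(x) by factoring powers of 7 out of the numerator and denominator: v_7(41/5145) = -3. Step 2 — apply |x|_p = p^{-v_p(x)} = 7^{3} = 343.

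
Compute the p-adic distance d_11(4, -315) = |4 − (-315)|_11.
d_11(4, -315) = 1/11

Step 1 — x − y = 4 − (-315) = 319. Step 2 — v_11(319) = 1 (factor: 319 = (11^1 · 29); the sign does not affect v_p). Step 3 — |x − y|_11 = 11^{-1} = 1/11.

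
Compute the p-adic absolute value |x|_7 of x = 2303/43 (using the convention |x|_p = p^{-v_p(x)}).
|2303/43|_7 = 1/49

Step 1 — compute v_7(x) by factoring powers of 7 out of the numerator and denominator: v_7(2303/43) = 2. Step 2 — apply |x|_p = p^{-v_p(x)} = 7^{-2} = 1/49.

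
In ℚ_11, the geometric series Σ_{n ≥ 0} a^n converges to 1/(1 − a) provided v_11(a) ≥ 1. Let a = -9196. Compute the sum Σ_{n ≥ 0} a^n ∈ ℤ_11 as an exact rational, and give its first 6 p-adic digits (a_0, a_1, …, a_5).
Σ a^n = 1/(1 − a) = 1/9197;  first 6 digits = (1, 0, 1, 4, 0, 8)

v_11(a) = 2 ≥ 1, so the series converges in ℤ_11 to 1/(1 − a) = 1/(1 − (-9196)) = 1/9197. Expand this rational in ℤ_11: compute digits iteratively via d_i = x_i mod 11, x_{i+1} = (x_i − d_i)/11. The first 6 digits are (1, 0, 1, 4, 0, 8).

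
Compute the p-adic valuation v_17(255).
v_17(255) = 1

v_17(n) is the largest exponent k such that 17^k divides n. Factor out: 255 = 17^1 · 15. (Sign doesn't affect v_p.) So v_17(255) = 1.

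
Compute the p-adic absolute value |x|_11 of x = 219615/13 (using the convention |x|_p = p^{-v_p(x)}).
|219615/13|_11 = 1/14641

Step 1 — compute v_11(x) by factoring powers of 11 out of the numerator and denominator: v_11(219615/13) = 4. Step 2 — apply |x|_p = p^{-v_p(x)} = 11^{-4} = 1/14641.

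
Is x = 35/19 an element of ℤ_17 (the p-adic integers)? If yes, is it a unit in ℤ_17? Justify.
x ∈ ℤ_17^× (unit); v_17(x) = 0

ℤ_17 = {x ∈ ℚ_17 : v_17(x) ≥ 0} and ℤ_17^× = {x ∈ ℤ_17 : v_17(x) = 0}. Here v_17(35/19) = v_17(num) − v_17(den) = 0; compare against these criteria.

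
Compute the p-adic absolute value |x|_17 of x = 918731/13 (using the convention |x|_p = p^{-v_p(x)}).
|918731/13|_17 = 1/83521

Step 1 — compute v_17(x) by factoring powers of 17 out of the numerator and denominator: v_17(918731/13) = 4. Step 2 — apply |x|_p = p^{-v_p(x)} = 17^{-4} = 1/83521.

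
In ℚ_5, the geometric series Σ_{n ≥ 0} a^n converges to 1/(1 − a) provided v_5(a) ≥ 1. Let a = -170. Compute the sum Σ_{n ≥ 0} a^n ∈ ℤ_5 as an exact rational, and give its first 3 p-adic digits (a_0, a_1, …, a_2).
Σ a^n = 1/(1 − a) = 1/171;  first 3 digits = (1, 1, 4)

v_5(a) = 1 ≥ 1, so the series converges in ℤ_5 to 1/(1 − a) = 1/(1 − (-170)) = 1/171. Expand this rational in ℤ_5: compute digits iteratively via d_i = x_i mod 5, x_{i+1} = (x_i − d_i)/5. The first 3 digits are (1, 1, 4).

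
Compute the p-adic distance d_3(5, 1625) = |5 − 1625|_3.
d_3(5, 1625) = 1/81

Step 1 — x − y = 5 − 1625 = -1620. Step 2 — v_3(-1620) = 4 (factor: -1620 = −(3^4 · 20); the sign does not affect v_p). Step 3 — |x − y|_3 = 3^{-4} = 1/81.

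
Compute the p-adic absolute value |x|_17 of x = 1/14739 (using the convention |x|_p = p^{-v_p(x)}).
|1/14739|_17 = 4913

Step 1 — compute v_17(x) by factoring powers of 17 out of the numerator and denominator: v_17(1/14739) = -3. Step 2 — apply |x|_p = p^{-v_p(x)} = 17^{3} = 4913.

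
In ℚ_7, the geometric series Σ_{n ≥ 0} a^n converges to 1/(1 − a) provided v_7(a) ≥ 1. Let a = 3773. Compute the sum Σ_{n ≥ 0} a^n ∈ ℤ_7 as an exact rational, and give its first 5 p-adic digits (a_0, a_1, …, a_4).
Σ a^n = 1/(1 − a) = -1/3772;  first 5 digits = (1, 0, 0, 4, 1)

v_7(a) = 3 ≥ 1, so the series converges in ℤ_7 to 1/(1 − a) = 1/(1 − 3773) = -1/3772. Expand this rational in ℤ_7: compute digits iteratively via d_i = x_i mod 7, x_{i+1} = (x_i − d_i)/7. The first 5 digits are (1, 0, 0, 4, 1).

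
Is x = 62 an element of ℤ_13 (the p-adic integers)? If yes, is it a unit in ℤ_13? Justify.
x ∈ ℤ_13^× (unit); v_13(x) = 0

ℤ_13 = {x ∈ ℚ_13 : v_13(x) ≥ 0} and ℤ_13^× = {x ∈ ℤ_13 : v_13(x) = 0}. Here v_13(62) = v_13(num) − v_13(den) = 0; compare against these criteria.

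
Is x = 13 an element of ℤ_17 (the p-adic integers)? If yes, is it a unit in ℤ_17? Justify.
x ∈ ℤ_17^× (unit); v_17(x) = 0

ℤ_17 = {x ∈ ℚ_17 : v_17(x) ≥ 0} and ℤ_17^× = {x ∈ ℤ_17 : v_17(x) = 0}. Here v_17(13) = v_17(num) − v_17(den) = 0; compare against these criteria.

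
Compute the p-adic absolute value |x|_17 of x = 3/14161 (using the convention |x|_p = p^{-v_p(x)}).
|3/14161|_17 = 289

Step 1 — compute v_17(x) by factoring powers of 17 out of the numerator and denominator: v_17(3/14161) = -2. Step 2 — apply |x|_p = p^{-v_p(x)} = 17^{2} = 289.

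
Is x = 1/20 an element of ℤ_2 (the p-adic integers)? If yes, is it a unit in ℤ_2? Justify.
x ∉ ℤ_2 (v_2(x) = -2 < 0)

ℤ_2 = {x ∈ ℚ_2 : v_2(x) ≥ 0} and ℤ_2^× = {x ∈ ℤ_2 : v_2(x) = 0}. Here v_2(1/20) = v_2(num) − v_2(den) = -2; compare against these criteria.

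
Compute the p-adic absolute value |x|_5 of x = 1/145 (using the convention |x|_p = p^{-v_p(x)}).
|1/145|_5 = 5

Step 1 — compute v_5(x) by factoring powers of 5 out of the numerator and denominator: v_5(1/145) = -1. Step 2 — apply |x|_p = p^{-v_p(x)} = 5^{1} = 5.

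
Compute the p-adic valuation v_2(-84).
v_2(-84) = 2

v_2(n) is the largest exponent k such that 2^k divides n. Factor out: -84 = -2^2 · 21. (Sign doesn't affect v_p.) So v_2(-84) = 2.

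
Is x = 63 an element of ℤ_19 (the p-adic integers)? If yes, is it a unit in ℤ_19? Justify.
x ∈ ℤ_19^× (unit); v_19(x) = 0

ℤ_19 = {x ∈ ℚ_19 : v_19(x) ≥ 0} and ℤ_19^× = {x ∈ ℤ_19 : v_19(x) = 0}. Here v_19(63) = v_19(num) − v_19(den) = 0; compare against these criteria.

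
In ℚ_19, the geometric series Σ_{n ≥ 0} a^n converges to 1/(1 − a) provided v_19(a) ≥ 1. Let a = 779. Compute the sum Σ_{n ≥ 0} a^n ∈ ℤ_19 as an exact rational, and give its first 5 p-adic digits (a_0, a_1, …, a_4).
Σ a^n = 1/(1 − a) = -1/778;  first 5 digits = (1, 3, 11, 1, 8)

v_19(a) = 1 ≥ 1, so the series converges in ℤ_19 to 1/(1 − a) = 1/(1 − 779) = -1/778. Expand this rational in ℤ_19: compute digits iteratively via d_i = x_i mod 19, x_{i+1} = (x_i − d_i)/19. The first 5 digits are (1, 3, 11, 1, 8).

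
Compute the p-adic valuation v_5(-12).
v_5(-12) = 0

v_5(n) is the largest exponent k such that 5^k divides n. Factor out: -12 = -5^0 · 12. (Sign doesn't affect v_p.) So v_5(-12) = 0.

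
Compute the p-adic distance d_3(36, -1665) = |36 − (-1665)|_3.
d_3(36, -1665) = 1/243

Step 1 — x − y = 36 − (-1665) = 1701. Step 2 — v_3(1701) = 5 (factor: 1701 = (3^5 · 7); the sign does not affect v_p). Step 3 — |x − y|_3 = 3^{-5} = 1/243.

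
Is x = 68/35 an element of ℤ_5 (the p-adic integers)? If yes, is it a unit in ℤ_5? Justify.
x ∉ ℤ_5 (v_5(x) = -1 < 0)

ℤ_5 = {x ∈ ℚ_5 : v_5(x) ≥ 0} and ℤ_5^× = {x ∈ ℤ_5 : v_5(x) = 0}. Here v_5(68/35) = v_5(num) − v_5(den) = -1; compare against these criteria.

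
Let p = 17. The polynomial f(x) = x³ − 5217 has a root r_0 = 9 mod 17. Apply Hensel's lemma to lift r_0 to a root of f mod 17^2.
r_1 = 213 (mod 289)

Hensel: r_{i+1} = r_i − f(r_i)/f′(r_i) mod 17^{i+2}, where f′(x) = 3x². Iterate:
  r_0 = 9 (mod 17)
  r_1 = 213 (mod 289)
Final: r = 213 with f(r) ≡ 0 mod 17^2.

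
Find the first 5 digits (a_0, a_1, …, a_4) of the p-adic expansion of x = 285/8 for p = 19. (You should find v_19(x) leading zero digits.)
(a_0, …, a_4) = (0, 9, 2, 7, 2)

v_19(285/8) = 1, so a_0 = ... = a_0 = 0. Factor out: x = 19^1 · u with u = 15/8 a unit in ℤ_19. Expand u iteratively via a_{v+i} = u_i mod 19, u_{i+1} = (u_i − a_{v+i})/19:
  u_0 = 15/8;  a_1 = 9;  u_1 = (u_0 − 9)/19 = -3/8
  u_1 = -3/8;  a_2 = 2;  u_2 = (u_1 − 2)/19 = -1/8
  u_2 = -1/8;  a_3 = 7;  u_3 = (u_2 − 7)/19 = -3/8
  u_3 = -3/8;  a_4 = 2;  u_4 = (u_3 − 2)/19 = -1/8
Digits: (0, 9, 2, 7, 2).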